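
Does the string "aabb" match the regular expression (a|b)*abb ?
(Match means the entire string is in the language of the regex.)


|string| = 4; first = 'a'; last = 'b'

Yes, "aabb" matches (a|b)*abb


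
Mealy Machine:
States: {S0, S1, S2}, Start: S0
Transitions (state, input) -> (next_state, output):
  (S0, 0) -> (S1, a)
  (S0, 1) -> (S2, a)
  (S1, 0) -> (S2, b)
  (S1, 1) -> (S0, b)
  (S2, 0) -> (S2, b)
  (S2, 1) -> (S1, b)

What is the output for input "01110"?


Step-by-step:
  (S0, 0) -> (S1, a)
  (S1, 1) -> (S0, b)
  (S0, 1) -> (S2, a)
  (S2, 1) -> (S1, b)
  (S1, 0) -> (S2, b)

"ababb"


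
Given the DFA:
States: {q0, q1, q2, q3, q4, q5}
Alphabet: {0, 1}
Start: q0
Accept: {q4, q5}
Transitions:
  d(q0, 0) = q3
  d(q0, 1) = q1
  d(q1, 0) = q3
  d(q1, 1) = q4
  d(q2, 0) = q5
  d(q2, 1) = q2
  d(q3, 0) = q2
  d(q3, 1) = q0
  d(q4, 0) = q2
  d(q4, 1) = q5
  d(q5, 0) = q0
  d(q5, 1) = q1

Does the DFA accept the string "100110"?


Trace: q0 -> q1 -> q3 -> q2 -> q2 -> q2 -> q5
Final state: q5
Accept states: {q4, q5}

Yes, accepted (final state q5 is an accept state)


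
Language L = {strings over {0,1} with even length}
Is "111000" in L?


length = 6; 6 mod 2 = 0

Yes, "111000" is in L


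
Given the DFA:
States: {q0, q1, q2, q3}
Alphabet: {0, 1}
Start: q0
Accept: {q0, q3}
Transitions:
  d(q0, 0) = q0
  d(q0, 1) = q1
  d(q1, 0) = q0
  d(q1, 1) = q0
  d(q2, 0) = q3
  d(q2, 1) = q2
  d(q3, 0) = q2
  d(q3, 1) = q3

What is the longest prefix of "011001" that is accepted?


Run the DFA, marking each prefix where the state is accepting:
  "" -> q0 [accept]
  "0" -> q0 [accept]
  "01" -> q1 [reject]
  "011" -> q0 [accept]
  "0110" -> q0 [accept]
  "01100" -> q0 [accept]
  "011001" -> q1 [reject]

"01100"


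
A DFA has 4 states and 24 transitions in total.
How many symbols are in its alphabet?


Each state has exactly one transition per symbol.
|alphabet| = transitions / states = 24 / 4 = 6

6


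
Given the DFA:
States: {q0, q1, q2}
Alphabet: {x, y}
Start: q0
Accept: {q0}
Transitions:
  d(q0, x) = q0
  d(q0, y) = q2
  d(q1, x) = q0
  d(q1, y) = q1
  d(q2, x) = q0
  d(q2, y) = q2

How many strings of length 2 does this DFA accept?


Enumerating all length-2 strings:
  "xx" -> q0 [accept]
  "xy" -> q2 [reject]
  "yx" -> q0 [accept]
  "yy" -> q2 [reject]

2 out of 4


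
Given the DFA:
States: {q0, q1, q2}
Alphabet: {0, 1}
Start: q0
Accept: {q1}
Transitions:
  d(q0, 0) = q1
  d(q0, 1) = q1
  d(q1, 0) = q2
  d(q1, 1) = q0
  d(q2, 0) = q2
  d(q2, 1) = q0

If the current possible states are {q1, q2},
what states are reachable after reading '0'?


Apply transition on '0' from each current state:
  d(q1, 0) = q2
  d(q2, 0) = q2

{q2}


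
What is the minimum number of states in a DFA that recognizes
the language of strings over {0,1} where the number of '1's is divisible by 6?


States track (count of '1') mod 6.
Need 6 states: one per remainder 0..5; accept = remainder 0.

6


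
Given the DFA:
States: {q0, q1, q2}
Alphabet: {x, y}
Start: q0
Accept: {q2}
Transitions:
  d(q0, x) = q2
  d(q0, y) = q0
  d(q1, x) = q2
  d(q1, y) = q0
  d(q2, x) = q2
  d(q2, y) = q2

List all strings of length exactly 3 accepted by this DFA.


All strings of length 3: 8 total
Accepted: 7

"xxx", "xxy", "xyx", "xyy", "yxx", "yxy", "yyx"


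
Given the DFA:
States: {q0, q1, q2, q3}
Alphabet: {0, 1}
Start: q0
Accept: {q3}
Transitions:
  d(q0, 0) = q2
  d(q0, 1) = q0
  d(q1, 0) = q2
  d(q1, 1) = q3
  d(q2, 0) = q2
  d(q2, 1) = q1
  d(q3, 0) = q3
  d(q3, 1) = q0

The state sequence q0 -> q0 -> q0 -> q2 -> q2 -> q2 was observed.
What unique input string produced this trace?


Trace back each transition to find the symbol:
  q0 --[1]--> q0
  q0 --[1]--> q0
  q0 --[0]--> q2
  q2 --[0]--> q2
  q2 --[0]--> q2

"11000"


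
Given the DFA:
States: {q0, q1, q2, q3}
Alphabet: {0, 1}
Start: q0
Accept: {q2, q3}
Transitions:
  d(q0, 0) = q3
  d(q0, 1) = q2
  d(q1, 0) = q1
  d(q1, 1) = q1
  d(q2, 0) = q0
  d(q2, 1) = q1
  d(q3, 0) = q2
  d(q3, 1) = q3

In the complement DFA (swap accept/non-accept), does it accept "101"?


Trace: q0 -> q2 -> q0 -> q2
Final: q2
Original accept: {q2, q3}
Complement: q2 is in original accept

No, complement rejects (original accepts)


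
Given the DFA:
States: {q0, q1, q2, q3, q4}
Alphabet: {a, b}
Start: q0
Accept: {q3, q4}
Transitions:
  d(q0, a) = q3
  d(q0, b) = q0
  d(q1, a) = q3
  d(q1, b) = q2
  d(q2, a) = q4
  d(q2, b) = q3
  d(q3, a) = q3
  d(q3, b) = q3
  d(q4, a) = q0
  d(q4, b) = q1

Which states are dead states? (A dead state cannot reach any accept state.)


Forward reachability from each state:
  q0 -> reaches accept state q3 (live)
  q1 -> reaches accept state q3 (live)
  q2 -> reaches accept state q3 (live)
  q3 -> reaches accept state q3 (live)
  q4 -> reaches accept state q3 (live)

None (all states can reach an accept state)


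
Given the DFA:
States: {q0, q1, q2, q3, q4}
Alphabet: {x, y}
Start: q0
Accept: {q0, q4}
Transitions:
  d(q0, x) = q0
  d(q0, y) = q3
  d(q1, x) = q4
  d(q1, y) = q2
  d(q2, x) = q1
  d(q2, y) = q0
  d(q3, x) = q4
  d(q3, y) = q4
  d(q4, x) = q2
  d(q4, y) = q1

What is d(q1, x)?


Looking up transition d(q1, x)

q4


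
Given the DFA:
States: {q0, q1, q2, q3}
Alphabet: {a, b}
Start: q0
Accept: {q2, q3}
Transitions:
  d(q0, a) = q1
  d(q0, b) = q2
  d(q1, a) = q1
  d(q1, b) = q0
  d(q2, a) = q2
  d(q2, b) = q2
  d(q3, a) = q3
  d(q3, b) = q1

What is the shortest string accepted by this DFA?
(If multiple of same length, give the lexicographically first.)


BFS by string length (lex-first path to each state shown):
  len 0: q0<-""
  len 1: q1<-"a", q2<-"b"
Found accept state at length 1.

"b"


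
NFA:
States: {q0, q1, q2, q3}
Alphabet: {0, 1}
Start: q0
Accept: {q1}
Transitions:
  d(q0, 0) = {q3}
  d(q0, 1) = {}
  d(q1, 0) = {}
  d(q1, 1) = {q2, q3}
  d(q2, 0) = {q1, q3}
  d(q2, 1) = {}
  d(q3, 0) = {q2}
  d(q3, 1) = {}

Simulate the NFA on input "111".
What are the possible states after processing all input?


Start: {q0}
  --1--> {}
  --1--> {}
  --1--> {}

{} (empty set, no valid transitions)


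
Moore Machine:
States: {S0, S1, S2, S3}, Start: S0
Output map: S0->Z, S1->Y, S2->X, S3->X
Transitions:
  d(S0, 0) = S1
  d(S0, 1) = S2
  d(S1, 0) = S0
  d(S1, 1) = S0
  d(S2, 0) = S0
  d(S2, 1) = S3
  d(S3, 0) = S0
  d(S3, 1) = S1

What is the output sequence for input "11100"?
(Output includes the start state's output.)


Start: S0 (output Z)
  --1--> S2 (output X)
  --1--> S3 (output X)
  --1--> S1 (output Y)
  --0--> S0 (output Z)
  --0--> S1 (output Y)

"ZXXYZY"


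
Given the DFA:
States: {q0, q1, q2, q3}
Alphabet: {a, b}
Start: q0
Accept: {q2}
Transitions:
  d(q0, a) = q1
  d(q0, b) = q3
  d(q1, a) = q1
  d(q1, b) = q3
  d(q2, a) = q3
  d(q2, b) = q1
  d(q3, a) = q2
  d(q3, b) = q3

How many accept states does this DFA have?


Accept states listed: {q2}
Counting: q2(1)

1


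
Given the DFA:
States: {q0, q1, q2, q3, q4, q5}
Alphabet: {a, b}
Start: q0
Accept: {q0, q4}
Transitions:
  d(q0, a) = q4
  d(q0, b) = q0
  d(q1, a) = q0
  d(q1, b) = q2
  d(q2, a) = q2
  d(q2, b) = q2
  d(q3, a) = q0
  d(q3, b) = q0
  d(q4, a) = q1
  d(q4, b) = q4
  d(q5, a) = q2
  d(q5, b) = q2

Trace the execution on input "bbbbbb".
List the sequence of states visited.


Input: bbbbbb
d(q0, b) = q0
d(q0, b) = q0
d(q0, b) = q0
d(q0, b) = q0
d(q0, b) = q0
d(q0, b) = q0


q0 -> q0 -> q0 -> q0 -> q0 -> q0 -> q0


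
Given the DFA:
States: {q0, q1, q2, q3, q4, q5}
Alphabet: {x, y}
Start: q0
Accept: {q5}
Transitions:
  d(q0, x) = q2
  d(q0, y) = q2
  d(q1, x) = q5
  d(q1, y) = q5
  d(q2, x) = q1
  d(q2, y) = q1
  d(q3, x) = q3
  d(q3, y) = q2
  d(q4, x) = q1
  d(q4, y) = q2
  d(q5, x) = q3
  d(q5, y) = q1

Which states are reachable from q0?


BFS from q0:
  layer 0: {q0}
  layer 1: {q2}
  layer 2: {q1}
  layer 3: {q5}
  layer 4: {q3}

{q0, q1, q2, q3, q5}


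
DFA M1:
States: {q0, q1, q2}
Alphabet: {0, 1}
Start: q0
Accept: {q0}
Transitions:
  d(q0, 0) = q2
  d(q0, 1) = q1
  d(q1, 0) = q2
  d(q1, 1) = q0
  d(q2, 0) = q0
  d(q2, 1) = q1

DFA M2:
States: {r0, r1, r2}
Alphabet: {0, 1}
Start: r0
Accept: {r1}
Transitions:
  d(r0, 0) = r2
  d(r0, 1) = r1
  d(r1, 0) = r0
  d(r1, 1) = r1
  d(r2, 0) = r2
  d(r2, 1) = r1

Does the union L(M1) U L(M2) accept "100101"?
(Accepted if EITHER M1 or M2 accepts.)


M1: final=q1 accepted=False
M2: final=r1 accepted=True

Yes, union accepts


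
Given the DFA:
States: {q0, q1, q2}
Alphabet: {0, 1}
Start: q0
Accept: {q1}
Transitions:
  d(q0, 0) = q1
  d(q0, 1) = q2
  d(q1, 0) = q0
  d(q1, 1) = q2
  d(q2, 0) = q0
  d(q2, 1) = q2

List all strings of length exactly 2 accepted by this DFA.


All strings of length 2: 4 total
Accepted: 0

None


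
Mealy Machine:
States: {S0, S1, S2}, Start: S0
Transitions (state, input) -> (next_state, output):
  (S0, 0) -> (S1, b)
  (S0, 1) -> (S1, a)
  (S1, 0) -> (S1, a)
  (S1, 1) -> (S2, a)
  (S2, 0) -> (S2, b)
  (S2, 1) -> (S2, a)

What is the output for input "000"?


Step-by-step:
  (S0, 0) -> (S1, b)
  (S1, 0) -> (S1, a)
  (S1, 0) -> (S1, a)

"baa"


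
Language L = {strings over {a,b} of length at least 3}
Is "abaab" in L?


length = 5

Yes, "abaab" is in L


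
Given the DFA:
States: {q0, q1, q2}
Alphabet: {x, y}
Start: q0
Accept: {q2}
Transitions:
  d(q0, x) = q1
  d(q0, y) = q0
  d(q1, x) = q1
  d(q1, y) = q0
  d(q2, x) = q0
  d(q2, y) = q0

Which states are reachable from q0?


BFS from q0:
  layer 0: {q0}
  layer 1: {q1}

{q0, q1}


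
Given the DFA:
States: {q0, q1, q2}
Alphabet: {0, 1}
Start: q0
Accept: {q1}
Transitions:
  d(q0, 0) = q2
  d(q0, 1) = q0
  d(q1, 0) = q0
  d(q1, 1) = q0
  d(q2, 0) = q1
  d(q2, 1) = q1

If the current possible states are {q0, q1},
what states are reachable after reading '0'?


Apply transition on '0' from each current state:
  d(q0, 0) = q2
  d(q1, 0) = q0

{q0, q2}


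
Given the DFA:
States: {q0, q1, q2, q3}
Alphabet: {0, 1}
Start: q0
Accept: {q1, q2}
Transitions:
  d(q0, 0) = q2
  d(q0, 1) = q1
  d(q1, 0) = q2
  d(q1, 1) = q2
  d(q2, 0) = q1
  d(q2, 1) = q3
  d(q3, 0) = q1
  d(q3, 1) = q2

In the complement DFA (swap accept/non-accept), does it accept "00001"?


Trace: q0 -> q2 -> q1 -> q2 -> q1 -> q2
Final: q2
Original accept: {q1, q2}
Complement: q2 is in original accept

No, complement rejects (original accepts)


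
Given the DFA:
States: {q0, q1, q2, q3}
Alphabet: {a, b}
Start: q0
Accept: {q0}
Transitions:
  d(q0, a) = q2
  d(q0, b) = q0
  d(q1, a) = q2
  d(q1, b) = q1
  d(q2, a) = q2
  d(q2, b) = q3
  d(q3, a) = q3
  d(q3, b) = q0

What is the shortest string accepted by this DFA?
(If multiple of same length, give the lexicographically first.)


BFS by string length (lex-first path to each state shown):
  len 0: q0<-""
Found accept state at length 0.

"" (empty string)


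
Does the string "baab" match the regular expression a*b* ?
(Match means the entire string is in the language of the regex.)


|string| = 4; first = 'b'; last = 'b'

No, "baab" does not match a*b*


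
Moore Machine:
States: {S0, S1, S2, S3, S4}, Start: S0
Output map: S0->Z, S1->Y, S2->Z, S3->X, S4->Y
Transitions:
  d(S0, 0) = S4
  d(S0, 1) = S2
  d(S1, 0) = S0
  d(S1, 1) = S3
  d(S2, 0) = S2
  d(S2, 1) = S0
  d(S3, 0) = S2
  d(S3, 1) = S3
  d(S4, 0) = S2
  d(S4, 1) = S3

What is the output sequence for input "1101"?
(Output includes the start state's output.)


Start: S0 (output Z)
  --1--> S2 (output Z)
  --1--> S0 (output Z)
  --0--> S4 (output Y)
  --1--> S3 (output X)

"ZZZYX"


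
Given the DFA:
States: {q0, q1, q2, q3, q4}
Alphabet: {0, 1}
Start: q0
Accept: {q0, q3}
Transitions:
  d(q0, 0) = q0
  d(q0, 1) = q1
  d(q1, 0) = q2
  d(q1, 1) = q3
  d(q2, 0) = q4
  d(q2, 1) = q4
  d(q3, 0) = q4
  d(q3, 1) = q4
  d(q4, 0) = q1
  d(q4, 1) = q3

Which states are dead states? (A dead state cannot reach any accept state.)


Forward reachability from each state:
  q0 -> reaches accept state q0 (live)
  q1 -> reaches accept state q3 (live)
  q2 -> reaches accept state q3 (live)
  q3 -> reaches accept state q3 (live)
  q4 -> reaches accept state q3 (live)

None (all states can reach an accept state)


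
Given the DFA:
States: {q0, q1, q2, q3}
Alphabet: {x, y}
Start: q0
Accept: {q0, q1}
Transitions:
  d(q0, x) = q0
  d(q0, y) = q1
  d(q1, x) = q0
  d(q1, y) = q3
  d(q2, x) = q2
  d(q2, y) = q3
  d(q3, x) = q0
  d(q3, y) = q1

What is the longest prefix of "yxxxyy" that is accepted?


Run the DFA, marking each prefix where the state is accepting:
  "" -> q0 [accept]
  "y" -> q1 [accept]
  "yx" -> q0 [accept]
  "yxx" -> q0 [accept]
  "yxxx" -> q0 [accept]
  "yxxxy" -> q1 [accept]
  "yxxxyy" -> q3 [reject]

"yxxxy"


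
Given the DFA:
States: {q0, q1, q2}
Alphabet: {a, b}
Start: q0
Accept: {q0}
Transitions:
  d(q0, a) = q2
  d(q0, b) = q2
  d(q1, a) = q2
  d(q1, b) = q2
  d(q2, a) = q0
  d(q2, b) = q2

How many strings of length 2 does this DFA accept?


Enumerating all length-2 strings:
  "aa" -> q0 [accept]
  "ab" -> q2 [reject]
  "ba" -> q0 [accept]
  "bb" -> q2 [reject]

2 out of 4


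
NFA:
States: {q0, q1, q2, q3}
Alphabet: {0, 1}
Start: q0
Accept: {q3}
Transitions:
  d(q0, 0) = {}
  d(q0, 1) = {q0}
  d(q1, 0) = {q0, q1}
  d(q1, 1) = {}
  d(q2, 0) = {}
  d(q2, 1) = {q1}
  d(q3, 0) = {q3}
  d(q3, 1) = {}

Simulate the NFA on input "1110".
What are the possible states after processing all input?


Start: {q0}
  --1--> {q0}
  --1--> {q0}
  --1--> {q0}
  --0--> {}

{} (empty set, no valid transitions)


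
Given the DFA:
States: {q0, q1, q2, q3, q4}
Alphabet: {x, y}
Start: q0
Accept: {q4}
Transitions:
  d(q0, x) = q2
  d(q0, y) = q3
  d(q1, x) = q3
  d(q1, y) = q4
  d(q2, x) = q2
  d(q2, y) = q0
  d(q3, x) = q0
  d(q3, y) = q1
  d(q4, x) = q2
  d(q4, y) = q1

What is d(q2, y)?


Looking up transition d(q2, y)

q0


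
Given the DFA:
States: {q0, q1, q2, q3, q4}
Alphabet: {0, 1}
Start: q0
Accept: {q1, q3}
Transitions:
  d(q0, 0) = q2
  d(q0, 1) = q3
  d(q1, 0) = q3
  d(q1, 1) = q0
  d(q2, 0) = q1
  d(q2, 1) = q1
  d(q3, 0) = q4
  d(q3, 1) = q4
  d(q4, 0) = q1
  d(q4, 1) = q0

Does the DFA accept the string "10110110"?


Trace: q0 -> q3 -> q4 -> q0 -> q3 -> q4 -> q0 -> q3 -> q4
Final state: q4
Accept states: {q1, q3}

No, rejected (final state q4 is not an accept state)


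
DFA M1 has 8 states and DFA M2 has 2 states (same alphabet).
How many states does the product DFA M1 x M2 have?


Product construction pairs every M1 state with every M2 state.
8 * 2 = 16

16


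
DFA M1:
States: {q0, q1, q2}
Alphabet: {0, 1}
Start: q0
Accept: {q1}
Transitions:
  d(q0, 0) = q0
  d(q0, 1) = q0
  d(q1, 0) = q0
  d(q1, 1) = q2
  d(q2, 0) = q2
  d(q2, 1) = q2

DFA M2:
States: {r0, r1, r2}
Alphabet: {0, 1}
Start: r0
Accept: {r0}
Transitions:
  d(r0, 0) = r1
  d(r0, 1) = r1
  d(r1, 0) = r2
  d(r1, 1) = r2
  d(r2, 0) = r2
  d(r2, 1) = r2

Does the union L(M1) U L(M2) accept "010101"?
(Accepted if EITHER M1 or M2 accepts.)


M1: final=q0 accepted=False
M2: final=r2 accepted=False

No, union rejects (neither accepts)


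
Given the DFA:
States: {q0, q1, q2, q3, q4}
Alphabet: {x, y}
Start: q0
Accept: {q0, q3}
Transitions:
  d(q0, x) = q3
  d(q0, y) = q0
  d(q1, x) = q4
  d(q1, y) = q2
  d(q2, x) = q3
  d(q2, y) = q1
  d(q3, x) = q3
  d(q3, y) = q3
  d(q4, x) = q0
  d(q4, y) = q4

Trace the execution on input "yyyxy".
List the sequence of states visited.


Input: yyyxy
d(q0, y) = q0
d(q0, y) = q0
d(q0, y) = q0
d(q0, x) = q3
d(q3, y) = q3


q0 -> q0 -> q0 -> q0 -> q3 -> q3


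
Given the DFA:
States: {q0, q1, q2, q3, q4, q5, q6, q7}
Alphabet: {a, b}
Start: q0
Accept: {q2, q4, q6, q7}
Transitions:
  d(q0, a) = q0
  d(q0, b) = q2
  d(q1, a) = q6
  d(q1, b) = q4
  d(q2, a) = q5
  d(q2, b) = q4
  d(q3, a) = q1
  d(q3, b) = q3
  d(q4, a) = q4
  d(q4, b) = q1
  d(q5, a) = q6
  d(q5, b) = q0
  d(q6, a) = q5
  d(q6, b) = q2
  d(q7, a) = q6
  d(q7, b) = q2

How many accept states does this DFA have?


Accept states listed: {q2, q4, q6, q7}
Counting: q2(1) q4(2) q6(3) q7(4)

4


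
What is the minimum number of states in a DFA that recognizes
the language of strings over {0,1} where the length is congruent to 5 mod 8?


States track (length) mod 8.
Need 8 states: one per remainder 0..7; accept = remainder 5.

8


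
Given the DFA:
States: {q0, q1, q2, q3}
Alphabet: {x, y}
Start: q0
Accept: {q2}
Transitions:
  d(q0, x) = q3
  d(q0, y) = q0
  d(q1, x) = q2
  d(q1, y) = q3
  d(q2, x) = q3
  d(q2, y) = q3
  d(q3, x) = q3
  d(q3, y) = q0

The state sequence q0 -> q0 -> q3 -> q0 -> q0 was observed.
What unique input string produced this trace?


Trace back each transition to find the symbol:
  q0 --[y]--> q0
  q0 --[x]--> q3
  q3 --[y]--> q0
  q0 --[y]--> q0

"yxyy"


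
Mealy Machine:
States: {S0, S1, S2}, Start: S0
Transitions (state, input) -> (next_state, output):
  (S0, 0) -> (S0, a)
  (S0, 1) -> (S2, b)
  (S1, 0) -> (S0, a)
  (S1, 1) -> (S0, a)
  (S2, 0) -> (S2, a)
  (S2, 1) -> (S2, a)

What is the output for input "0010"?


Step-by-step:
  (S0, 0) -> (S0, a)
  (S0, 0) -> (S0, a)
  (S0, 1) -> (S2, b)
  (S2, 0) -> (S2, a)

"aaba"


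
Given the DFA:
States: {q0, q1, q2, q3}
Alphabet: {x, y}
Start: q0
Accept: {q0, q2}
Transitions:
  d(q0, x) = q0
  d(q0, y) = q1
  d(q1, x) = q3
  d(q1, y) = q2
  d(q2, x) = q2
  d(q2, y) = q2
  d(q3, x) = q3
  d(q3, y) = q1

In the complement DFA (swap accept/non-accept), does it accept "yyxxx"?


Trace: q0 -> q1 -> q2 -> q2 -> q2 -> q2
Final: q2
Original accept: {q0, q2}
Complement: q2 is in original accept

No, complement rejects (original accepts)


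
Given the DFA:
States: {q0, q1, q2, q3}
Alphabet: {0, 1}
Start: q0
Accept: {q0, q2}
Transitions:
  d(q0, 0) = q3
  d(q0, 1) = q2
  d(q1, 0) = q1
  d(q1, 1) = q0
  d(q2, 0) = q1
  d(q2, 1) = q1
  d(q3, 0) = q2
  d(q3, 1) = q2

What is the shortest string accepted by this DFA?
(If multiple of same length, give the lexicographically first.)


BFS by string length (lex-first path to each state shown):
  len 0: q0<-""
Found accept state at length 0.

"" (empty string)


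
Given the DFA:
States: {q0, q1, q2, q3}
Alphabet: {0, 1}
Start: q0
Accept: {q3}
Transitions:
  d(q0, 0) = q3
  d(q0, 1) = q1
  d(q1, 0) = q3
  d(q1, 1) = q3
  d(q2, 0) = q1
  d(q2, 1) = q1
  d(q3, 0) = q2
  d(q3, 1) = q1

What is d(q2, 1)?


Looking up transition d(q2, 1)

q1


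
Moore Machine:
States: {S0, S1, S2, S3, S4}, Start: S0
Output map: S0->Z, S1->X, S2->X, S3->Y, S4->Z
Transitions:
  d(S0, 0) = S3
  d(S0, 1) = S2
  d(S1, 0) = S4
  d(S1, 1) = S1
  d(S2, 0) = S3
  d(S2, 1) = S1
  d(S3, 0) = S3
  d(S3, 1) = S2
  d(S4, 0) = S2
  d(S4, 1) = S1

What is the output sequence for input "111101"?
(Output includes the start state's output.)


Start: S0 (output Z)
  --1--> S2 (output X)
  --1--> S1 (output X)
  --1--> S1 (output X)
  --1--> S1 (output X)
  --0--> S4 (output Z)
  --1--> S1 (output X)

"ZXXXXZX"


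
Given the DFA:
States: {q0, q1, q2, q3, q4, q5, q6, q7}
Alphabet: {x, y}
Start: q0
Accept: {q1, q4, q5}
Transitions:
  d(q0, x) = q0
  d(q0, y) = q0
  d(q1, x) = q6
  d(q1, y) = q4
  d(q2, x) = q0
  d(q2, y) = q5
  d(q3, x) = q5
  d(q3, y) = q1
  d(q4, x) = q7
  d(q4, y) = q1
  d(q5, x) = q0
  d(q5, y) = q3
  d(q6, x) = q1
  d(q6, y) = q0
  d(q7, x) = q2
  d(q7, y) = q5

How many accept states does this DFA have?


Accept states listed: {q1, q4, q5}
Counting: q1(1) q4(2) q5(3)

3


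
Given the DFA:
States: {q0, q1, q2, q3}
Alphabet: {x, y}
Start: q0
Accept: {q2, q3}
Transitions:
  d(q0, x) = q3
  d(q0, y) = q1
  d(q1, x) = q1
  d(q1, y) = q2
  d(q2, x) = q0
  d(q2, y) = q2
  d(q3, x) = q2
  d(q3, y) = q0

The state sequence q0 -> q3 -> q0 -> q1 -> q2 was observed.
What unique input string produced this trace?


Trace back each transition to find the symbol:
  q0 --[x]--> q3
  q3 --[y]--> q0
  q0 --[y]--> q1
  q1 --[y]--> q2

"xyyy"


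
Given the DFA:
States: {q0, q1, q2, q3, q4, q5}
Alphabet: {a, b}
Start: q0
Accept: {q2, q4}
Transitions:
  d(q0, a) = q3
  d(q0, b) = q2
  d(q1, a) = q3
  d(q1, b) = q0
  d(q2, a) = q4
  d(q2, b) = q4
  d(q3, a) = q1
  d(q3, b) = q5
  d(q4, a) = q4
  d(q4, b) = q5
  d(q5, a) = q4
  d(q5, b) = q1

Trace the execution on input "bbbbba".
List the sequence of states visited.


Input: bbbbba
d(q0, b) = q2
d(q2, b) = q4
d(q4, b) = q5
d(q5, b) = q1
d(q1, b) = q0
d(q0, a) = q3


q0 -> q2 -> q4 -> q5 -> q1 -> q0 -> q3


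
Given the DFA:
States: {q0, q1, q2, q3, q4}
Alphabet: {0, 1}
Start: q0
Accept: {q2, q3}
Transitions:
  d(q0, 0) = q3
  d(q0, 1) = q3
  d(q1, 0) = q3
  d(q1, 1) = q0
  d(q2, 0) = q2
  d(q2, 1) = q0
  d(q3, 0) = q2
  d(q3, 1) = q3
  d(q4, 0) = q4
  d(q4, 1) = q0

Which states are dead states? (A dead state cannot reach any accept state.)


Forward reachability from each state:
  q0 -> reaches accept state q2 (live)
  q1 -> reaches accept state q2 (live)
  q2 -> reaches accept state q2 (live)
  q3 -> reaches accept state q2 (live)
  q4 -> reaches accept state q2 (live)

None (all states can reach an accept state)


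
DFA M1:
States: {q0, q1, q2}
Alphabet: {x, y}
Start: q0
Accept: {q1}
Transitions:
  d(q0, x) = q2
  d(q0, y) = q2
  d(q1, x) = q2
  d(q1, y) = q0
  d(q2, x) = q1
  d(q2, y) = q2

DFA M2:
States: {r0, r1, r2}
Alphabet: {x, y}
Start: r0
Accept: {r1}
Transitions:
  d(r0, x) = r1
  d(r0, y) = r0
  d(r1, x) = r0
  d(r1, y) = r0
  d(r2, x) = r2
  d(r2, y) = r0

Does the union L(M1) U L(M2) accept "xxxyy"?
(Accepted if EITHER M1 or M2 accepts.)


M1: final=q2 accepted=False
M2: final=r0 accepted=False

No, union rejects (neither accepts)


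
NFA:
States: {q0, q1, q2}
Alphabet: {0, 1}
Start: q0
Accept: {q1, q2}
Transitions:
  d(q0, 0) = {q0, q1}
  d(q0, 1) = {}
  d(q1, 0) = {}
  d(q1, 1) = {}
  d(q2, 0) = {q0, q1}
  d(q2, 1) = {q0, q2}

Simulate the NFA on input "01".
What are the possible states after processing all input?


Start: {q0}
  --0--> {q0, q1}
  --1--> {}

{} (empty set, no valid transitions)


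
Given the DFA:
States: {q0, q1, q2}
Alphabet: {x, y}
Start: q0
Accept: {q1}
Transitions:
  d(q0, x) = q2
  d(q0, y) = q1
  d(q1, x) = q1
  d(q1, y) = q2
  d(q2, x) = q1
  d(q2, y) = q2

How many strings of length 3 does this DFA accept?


Enumerating all length-3 strings:
  "xxx" -> q1 [accept]
  "xxy" -> q2 [reject]
  "xyx" -> q1 [accept]
  "xyy" -> q2 [reject]
  "yxx" -> q1 [accept]
  "yxy" -> q2 [reject]
  "yyx" -> q1 [accept]
  "yyy" -> q2 [reject]

4 out of 8


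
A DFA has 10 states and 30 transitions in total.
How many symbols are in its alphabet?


Each state has exactly one transition per symbol.
|alphabet| = transitions / states = 30 / 10 = 3

3


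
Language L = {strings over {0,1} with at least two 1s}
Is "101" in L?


count('1') = 2

Yes, "101" is in L


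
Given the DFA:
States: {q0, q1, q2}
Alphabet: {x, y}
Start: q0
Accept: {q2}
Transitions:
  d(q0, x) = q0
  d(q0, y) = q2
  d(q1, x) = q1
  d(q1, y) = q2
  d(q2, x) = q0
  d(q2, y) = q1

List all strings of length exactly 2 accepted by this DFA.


All strings of length 2: 4 total
Accepted: 1

"xy"


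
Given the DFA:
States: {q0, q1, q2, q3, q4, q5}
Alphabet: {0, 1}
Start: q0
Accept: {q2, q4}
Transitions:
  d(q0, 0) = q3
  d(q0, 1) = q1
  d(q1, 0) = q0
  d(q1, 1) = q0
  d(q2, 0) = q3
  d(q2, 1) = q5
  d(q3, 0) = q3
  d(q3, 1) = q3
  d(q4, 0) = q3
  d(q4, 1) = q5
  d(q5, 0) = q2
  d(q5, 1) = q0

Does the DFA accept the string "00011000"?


Trace: q0 -> q3 -> q3 -> q3 -> q3 -> q3 -> q3 -> q3 -> q3
Final state: q3
Accept states: {q2, q4}

No, rejected (final state q3 is not an accept state)


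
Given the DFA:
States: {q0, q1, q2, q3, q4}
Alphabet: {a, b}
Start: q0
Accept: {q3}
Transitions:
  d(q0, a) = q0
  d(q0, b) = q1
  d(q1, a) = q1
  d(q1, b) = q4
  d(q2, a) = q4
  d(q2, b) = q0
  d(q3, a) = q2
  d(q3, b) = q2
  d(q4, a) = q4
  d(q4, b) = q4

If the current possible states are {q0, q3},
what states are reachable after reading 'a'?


Apply transition on 'a' from each current state:
  d(q0, a) = q0
  d(q3, a) = q2

{q0, q2}


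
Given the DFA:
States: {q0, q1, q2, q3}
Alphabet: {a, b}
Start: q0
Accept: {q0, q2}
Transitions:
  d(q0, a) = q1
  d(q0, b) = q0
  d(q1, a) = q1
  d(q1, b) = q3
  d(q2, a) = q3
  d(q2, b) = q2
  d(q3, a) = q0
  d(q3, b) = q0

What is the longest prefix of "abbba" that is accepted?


Run the DFA, marking each prefix where the state is accepting:
  "" -> q0 [accept]
  "a" -> q1 [reject]
  "ab" -> q3 [reject]
  "abb" -> q0 [accept]
  "abbb" -> q0 [accept]
  "abbba" -> q1 [reject]

"abbb"


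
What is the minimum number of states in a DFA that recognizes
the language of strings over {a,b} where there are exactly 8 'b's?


States: count = 0, 1, ..., 8 (that's 9 states), plus a dead state for count > 8.
Total: 9 + 1 = 10. Accept = count-8 state.

10


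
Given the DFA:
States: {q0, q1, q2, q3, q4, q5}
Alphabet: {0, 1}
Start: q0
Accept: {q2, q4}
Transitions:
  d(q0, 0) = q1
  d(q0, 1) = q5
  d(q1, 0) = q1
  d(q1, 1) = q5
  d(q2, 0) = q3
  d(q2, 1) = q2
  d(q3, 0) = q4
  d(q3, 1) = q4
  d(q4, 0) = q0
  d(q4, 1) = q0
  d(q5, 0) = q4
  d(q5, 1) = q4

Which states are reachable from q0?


BFS from q0:
  layer 0: {q0}
  layer 1: {q1, q5}
  layer 2: {q4}

{q0, q1, q4, q5}


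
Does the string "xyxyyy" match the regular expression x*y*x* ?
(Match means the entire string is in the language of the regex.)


|string| = 6; first = 'x'; last = 'y'

No, "xyxyyy" does not match x*y*x*


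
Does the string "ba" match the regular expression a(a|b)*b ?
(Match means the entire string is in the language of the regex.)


|string| = 2; first = 'b'; last = 'a'

No, "ba" does not match a(a|b)*b


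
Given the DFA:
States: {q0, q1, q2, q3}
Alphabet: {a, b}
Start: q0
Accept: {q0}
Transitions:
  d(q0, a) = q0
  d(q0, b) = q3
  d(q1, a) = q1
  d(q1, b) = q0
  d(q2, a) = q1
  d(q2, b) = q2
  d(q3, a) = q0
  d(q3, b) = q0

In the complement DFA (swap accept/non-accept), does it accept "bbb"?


Trace: q0 -> q3 -> q0 -> q3
Final: q3
Original accept: {q0}
Complement: q3 is not in original accept

Yes, complement accepts (original rejects)


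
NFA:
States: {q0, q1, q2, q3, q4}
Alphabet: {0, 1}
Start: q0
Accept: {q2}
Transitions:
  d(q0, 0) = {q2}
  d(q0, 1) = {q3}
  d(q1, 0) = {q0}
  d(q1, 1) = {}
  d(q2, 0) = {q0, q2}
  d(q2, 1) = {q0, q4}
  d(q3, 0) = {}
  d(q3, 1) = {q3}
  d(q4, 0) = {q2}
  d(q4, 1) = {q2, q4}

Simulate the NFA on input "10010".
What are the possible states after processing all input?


Start: {q0}
  --1--> {q3}
  --0--> {}
  --0--> {}
  --1--> {}
  --0--> {}

{} (empty set, no valid transitions)


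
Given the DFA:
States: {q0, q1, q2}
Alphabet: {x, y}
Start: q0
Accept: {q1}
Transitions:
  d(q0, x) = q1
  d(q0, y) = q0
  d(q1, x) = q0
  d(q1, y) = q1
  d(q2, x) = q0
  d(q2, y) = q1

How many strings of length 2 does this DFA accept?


Enumerating all length-2 strings:
  "xx" -> q0 [reject]
  "xy" -> q1 [accept]
  "yx" -> q1 [accept]
  "yy" -> q0 [reject]

2 out of 4


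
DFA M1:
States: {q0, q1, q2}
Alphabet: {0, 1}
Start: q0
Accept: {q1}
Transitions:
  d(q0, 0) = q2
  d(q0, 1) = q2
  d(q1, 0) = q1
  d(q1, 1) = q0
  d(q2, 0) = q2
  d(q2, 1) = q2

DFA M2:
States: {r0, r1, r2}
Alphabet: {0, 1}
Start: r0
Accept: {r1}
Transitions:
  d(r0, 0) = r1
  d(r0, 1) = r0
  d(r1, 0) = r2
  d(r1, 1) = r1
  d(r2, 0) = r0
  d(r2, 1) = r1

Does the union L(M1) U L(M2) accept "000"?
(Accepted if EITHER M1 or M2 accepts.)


M1: final=q2 accepted=False
M2: final=r0 accepted=False

No, union rejects (neither accepts)


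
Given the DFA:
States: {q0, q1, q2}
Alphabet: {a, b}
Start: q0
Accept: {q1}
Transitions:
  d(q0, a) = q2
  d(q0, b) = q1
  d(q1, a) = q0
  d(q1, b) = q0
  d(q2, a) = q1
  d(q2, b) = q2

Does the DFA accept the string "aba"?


Trace: q0 -> q2 -> q2 -> q1
Final state: q1
Accept states: {q1}

Yes, accepted (final state q1 is an accept state)


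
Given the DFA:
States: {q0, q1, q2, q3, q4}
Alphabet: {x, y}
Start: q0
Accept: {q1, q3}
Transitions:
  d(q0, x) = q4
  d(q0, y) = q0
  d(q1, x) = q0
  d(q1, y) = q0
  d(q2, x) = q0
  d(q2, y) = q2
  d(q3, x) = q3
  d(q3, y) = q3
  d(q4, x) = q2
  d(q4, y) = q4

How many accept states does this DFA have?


Accept states listed: {q1, q3}
Counting: q1(1) q3(2)

2


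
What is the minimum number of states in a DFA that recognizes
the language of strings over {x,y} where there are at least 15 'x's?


States: count = 0, 1, ..., 14, and a final '>= 15' state.
Total: 15 + 1 = 16. Accept = '>= 15' state.

16


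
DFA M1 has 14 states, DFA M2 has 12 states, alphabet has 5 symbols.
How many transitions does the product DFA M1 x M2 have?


Product DFA has 14 * 12 = 168 states.
Each has 5 transitions: 168 * 5 = 840

840


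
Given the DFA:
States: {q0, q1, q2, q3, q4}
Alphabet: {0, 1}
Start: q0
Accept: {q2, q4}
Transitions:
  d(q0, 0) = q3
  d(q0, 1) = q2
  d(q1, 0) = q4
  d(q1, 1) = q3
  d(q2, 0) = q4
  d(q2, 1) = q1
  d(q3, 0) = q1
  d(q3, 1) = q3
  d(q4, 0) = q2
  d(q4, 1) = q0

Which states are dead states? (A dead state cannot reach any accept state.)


Forward reachability from each state:
  q0 -> reaches accept state q2 (live)
  q1 -> reaches accept state q2 (live)
  q2 -> reaches accept state q2 (live)
  q3 -> reaches accept state q2 (live)
  q4 -> reaches accept state q2 (live)

None (all states can reach an accept state)


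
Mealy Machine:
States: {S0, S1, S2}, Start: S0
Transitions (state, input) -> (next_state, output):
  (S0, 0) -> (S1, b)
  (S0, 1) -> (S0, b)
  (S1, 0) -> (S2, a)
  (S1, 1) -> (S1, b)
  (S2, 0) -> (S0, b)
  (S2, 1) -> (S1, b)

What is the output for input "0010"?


Step-by-step:
  (S0, 0) -> (S1, b)
  (S1, 0) -> (S2, a)
  (S2, 1) -> (S1, b)
  (S1, 0) -> (S2, a)

"baba"


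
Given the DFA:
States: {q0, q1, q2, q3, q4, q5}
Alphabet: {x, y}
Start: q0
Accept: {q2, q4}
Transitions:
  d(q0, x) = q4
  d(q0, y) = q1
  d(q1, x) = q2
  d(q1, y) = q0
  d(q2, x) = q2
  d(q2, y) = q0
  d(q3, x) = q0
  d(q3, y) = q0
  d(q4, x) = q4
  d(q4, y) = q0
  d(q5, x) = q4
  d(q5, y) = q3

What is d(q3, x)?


Looking up transition d(q3, x)

q0


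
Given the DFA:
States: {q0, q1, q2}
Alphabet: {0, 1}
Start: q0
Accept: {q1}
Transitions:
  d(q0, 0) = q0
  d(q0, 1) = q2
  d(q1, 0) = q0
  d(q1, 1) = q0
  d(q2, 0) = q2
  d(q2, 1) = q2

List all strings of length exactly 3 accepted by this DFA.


All strings of length 3: 8 total
Accepted: 0

None


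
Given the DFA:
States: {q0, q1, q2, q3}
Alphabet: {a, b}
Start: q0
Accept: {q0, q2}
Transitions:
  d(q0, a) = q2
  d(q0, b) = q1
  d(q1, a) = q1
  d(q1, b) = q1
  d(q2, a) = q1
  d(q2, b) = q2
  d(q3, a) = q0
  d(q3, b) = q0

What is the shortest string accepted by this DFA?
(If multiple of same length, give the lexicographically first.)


BFS by string length (lex-first path to each state shown):
  len 0: q0<-""
Found accept state at length 0.

"" (empty string)


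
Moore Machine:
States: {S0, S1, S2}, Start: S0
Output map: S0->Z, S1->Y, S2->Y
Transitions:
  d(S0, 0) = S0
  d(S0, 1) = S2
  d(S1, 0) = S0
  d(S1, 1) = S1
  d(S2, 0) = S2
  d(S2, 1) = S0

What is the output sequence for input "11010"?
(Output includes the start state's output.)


Start: S0 (output Z)
  --1--> S2 (output Y)
  --1--> S0 (output Z)
  --0--> S0 (output Z)
  --1--> S2 (output Y)
  --0--> S2 (output Y)

"ZYZZYY"


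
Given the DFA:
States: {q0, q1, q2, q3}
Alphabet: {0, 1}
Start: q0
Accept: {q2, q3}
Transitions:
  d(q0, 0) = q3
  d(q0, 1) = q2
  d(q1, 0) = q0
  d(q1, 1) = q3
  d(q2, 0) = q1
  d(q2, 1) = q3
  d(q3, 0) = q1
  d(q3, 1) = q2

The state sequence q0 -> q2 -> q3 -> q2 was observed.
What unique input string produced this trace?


Trace back each transition to find the symbol:
  q0 --[1]--> q2
  q2 --[1]--> q3
  q3 --[1]--> q2

"111"


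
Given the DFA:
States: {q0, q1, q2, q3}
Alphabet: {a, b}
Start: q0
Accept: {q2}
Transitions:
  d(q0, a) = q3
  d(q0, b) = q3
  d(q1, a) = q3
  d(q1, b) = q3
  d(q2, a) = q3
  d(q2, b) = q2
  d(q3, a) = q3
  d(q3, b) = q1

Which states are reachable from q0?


BFS from q0:
  layer 0: {q0}
  layer 1: {q3}
  layer 2: {q1}

{q0, q1, q3}


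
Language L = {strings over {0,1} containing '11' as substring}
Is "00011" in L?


'11' occurs at index 3

Yes, "00011" is in L


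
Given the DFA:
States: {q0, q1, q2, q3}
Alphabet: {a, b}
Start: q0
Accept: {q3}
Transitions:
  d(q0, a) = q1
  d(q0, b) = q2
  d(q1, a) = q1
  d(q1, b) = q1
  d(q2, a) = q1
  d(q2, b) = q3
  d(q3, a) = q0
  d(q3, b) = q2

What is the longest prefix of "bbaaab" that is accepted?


Run the DFA, marking each prefix where the state is accepting:
  "" -> q0 [reject]
  "b" -> q2 [reject]
  "bb" -> q3 [accept]
  "bba" -> q0 [reject]
  "bbaa" -> q1 [reject]
  "bbaaa" -> q1 [reject]
  "bbaaab" -> q1 [reject]

"bb"


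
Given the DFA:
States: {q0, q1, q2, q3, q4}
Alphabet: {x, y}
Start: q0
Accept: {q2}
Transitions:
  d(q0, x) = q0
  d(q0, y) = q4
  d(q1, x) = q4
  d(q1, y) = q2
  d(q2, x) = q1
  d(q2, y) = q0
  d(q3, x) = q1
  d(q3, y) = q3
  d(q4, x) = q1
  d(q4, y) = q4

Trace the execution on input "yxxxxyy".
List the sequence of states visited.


Input: yxxxxyy
d(q0, y) = q4
d(q4, x) = q1
d(q1, x) = q4
d(q4, x) = q1
d(q1, x) = q4
d(q4, y) = q4
d(q4, y) = q4


q0 -> q4 -> q1 -> q4 -> q1 -> q4 -> q4 -> q4


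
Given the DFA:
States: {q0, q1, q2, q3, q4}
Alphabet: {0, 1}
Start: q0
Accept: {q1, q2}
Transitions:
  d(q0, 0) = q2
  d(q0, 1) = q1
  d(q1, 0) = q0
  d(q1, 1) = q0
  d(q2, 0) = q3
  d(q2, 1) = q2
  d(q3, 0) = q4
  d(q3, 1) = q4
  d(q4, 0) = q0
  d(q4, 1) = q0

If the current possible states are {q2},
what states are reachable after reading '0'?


Apply transition on '0' from each current state:
  d(q2, 0) = q3

{q3}


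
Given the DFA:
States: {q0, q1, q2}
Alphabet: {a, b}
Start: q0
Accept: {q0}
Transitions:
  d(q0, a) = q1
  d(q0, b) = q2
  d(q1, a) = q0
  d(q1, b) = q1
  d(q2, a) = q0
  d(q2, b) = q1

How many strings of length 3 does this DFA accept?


Enumerating all length-3 strings:
  "aaa" -> q1 [reject]
  "aab" -> q2 [reject]
  "aba" -> q0 [accept]
  "abb" -> q1 [reject]
  "baa" -> q1 [reject]
  "bab" -> q2 [reject]
  "bba" -> q0 [accept]
  "bbb" -> q1 [reject]

2 out of 8


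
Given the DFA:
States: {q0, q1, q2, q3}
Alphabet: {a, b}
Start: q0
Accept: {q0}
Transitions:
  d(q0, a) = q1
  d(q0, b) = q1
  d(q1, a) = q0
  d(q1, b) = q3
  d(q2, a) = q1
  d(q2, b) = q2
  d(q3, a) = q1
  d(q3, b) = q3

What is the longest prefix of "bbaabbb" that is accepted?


Run the DFA, marking each prefix where the state is accepting:
  "" -> q0 [accept]
  "b" -> q1 [reject]
  "bb" -> q3 [reject]
  "bba" -> q1 [reject]
  "bbaa" -> q0 [accept]
  "bbaab" -> q1 [reject]
  "bbaabb" -> q3 [reject]
  "bbaabbb" -> q3 [reject]

"bbaa"


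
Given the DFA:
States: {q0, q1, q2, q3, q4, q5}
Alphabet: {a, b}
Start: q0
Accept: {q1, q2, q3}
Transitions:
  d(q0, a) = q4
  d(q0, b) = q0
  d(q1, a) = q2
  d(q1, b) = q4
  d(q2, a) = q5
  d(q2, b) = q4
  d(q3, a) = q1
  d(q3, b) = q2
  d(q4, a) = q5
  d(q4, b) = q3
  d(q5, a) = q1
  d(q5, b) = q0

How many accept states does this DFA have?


Accept states listed: {q1, q2, q3}
Counting: q1(1) q2(2) q3(3)

3


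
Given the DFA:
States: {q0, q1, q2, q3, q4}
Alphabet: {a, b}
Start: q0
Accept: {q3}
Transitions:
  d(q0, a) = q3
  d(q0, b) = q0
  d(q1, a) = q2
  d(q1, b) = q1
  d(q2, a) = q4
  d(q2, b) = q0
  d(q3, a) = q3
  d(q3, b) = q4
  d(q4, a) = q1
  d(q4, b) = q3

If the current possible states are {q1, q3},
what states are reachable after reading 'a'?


Apply transition on 'a' from each current state:
  d(q1, a) = q2
  d(q3, a) = q3

{q2, q3}


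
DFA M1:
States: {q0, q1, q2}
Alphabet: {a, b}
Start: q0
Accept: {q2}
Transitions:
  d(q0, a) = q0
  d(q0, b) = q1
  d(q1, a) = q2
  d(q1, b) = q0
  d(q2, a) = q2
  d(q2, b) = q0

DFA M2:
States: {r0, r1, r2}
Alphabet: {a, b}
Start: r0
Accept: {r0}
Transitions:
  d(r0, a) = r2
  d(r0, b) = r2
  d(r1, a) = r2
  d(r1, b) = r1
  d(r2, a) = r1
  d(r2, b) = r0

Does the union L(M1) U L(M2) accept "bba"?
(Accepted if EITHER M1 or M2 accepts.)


M1: final=q0 accepted=False
M2: final=r2 accepted=False

No, union rejects (neither accepts)


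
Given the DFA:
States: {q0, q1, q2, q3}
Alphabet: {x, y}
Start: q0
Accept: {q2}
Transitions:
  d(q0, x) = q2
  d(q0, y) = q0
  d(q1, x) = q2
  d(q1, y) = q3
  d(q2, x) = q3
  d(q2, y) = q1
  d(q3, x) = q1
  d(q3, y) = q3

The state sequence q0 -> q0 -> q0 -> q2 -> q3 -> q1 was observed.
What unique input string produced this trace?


Trace back each transition to find the symbol:
  q0 --[y]--> q0
  q0 --[y]--> q0
  q0 --[x]--> q2
  q2 --[x]--> q3
  q3 --[x]--> q1

"yyxxx"


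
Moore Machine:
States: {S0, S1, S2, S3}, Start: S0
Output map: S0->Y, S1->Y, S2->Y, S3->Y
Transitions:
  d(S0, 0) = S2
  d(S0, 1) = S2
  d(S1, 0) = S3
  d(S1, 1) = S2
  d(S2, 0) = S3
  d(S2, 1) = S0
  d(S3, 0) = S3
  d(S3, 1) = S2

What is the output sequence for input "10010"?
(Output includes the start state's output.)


Start: S0 (output Y)
  --1--> S2 (output Y)
  --0--> S3 (output Y)
  --0--> S3 (output Y)
  --1--> S2 (output Y)
  --0--> S3 (output Y)

"YYYYYY"


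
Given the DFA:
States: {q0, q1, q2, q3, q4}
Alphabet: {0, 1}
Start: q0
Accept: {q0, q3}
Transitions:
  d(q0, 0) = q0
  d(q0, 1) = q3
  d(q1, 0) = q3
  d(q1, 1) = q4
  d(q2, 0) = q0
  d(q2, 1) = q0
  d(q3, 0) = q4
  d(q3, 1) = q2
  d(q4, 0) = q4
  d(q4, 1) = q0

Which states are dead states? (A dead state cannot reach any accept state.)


Forward reachability from each state:
  q0 -> reaches accept state q0 (live)
  q1 -> reaches accept state q0 (live)
  q2 -> reaches accept state q0 (live)
  q3 -> reaches accept state q0 (live)
  q4 -> reaches accept state q0 (live)

None (all states can reach an accept state)


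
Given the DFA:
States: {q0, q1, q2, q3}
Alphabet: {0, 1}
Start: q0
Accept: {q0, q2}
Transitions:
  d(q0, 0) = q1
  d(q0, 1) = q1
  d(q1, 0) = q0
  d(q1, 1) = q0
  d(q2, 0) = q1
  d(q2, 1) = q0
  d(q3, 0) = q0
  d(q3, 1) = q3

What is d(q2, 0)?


Looking up transition d(q2, 0)

q1


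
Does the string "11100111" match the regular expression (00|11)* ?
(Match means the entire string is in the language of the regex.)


|string| = 8; first = '1'; last = '1'

No, "11100111" does not match (00|11)*


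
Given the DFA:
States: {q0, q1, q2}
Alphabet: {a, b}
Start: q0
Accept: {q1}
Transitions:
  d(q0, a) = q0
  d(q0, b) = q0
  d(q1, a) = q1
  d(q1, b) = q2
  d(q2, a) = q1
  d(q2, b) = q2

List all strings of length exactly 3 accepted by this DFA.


All strings of length 3: 8 total
Accepted: 0

None


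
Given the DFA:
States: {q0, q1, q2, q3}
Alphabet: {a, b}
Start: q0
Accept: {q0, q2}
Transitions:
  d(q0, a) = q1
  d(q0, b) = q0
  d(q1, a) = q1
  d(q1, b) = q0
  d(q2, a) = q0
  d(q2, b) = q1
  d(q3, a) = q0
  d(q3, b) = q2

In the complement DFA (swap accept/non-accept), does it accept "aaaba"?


Trace: q0 -> q1 -> q1 -> q1 -> q0 -> q1
Final: q1
Original accept: {q0, q2}
Complement: q1 is not in original accept

Yes, complement accepts (original rejects)


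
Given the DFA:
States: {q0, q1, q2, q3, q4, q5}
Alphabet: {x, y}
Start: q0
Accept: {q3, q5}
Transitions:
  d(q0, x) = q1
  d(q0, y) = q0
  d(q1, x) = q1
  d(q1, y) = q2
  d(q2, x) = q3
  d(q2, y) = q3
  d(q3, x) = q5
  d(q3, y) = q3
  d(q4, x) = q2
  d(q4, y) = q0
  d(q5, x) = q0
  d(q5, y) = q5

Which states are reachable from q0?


BFS from q0:
  layer 0: {q0}
  layer 1: {q1}
  layer 2: {q2}
  layer 3: {q3}
  layer 4: {q5}

{q0, q1, q2, q3, q5}


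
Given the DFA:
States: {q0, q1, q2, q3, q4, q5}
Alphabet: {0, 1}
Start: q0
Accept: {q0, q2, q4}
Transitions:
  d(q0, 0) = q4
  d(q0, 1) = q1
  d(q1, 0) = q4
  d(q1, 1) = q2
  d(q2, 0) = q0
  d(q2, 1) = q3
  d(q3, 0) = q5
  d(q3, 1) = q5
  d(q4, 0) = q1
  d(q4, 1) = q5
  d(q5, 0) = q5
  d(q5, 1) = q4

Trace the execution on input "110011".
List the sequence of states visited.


Input: 110011
d(q0, 1) = q1
d(q1, 1) = q2
d(q2, 0) = q0
d(q0, 0) = q4
d(q4, 1) = q5
d(q5, 1) = q4


q0 -> q1 -> q2 -> q0 -> q4 -> q5 -> q4


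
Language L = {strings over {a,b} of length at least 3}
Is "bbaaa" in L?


length = 5

Yes, "bbaaa" is in L


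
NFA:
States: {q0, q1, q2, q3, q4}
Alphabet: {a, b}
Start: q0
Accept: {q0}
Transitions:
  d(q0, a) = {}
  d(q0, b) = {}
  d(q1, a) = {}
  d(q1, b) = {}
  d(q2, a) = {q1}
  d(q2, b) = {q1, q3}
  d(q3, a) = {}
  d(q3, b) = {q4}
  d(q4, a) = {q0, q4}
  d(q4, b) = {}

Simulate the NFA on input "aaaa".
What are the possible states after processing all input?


Start: {q0}
  --a--> {}
  --a--> {}
  --a--> {}
  --a--> {}

{} (empty set, no valid transitions)
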